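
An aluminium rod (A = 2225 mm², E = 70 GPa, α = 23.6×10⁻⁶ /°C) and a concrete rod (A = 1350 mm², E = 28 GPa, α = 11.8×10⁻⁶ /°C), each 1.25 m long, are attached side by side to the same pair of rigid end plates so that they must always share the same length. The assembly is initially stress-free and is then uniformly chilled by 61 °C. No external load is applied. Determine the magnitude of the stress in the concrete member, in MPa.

The aluminium has the larger α, so on cooling it would change length more than the concrete if both were free. The rigid plates force a common final length, so the aluminium is put into tension and the concrete into compression, with equal and opposite forces P (no external load).
Equating the net (thermal + elastic) strains gives |α₁ − α₂|·ΔT = P·[1/(A₁E₁) + 1/(A₂E₂)].
|α₁ − α₂|·ΔT = 11.8×10⁻⁶ × 61 = 0.0007198.
1/(A₁E₁) + 1/(A₂E₂) = 1/(2225×70×10³) + 1/(1350×28×10³) = 3.288×10⁻⁸ N⁻¹.
So P = 0.0007198 / 3.288×10⁻⁸ = 21.89 kN.
σ_{concrete} = P/A₂ = 21890/1350 = 16.22 MPa, compressive.

σ ≈ 16.2 MPa (compressive)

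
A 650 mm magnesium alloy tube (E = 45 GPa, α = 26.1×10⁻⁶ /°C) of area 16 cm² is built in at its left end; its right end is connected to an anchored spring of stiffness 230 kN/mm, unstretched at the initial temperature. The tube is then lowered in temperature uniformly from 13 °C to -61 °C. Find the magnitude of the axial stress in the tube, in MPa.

σ ≈ 58.7 MPa (tensile)

The unrestrained thermal change is αΔT L = 26.1×10⁻⁶ × 74 × 650 = 1.255 mm.
Let P be the tensile force in the spring. The tube extends elastically by PL/(AE) and the spring stretches by P/k; together these equal δ_free.
So P = δ_free / [L/(AE) + 1/k] = 1.255 / [ 650/(1600×45×10³) + 1/(230×10³) ].
P = 1.255 / 1.338×10⁻⁵ = 93860 N.
σ = P/A = 93860/1600 = 58.66 MPa.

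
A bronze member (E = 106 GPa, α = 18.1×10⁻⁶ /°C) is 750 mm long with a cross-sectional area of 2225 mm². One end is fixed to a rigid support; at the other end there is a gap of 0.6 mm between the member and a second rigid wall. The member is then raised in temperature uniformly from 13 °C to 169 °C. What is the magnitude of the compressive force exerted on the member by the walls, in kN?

P ≈ 477 kN

If the wall were absent the member would grow by αΔT L = 18.1×10⁻⁶ × 156 × 750 = 2.118 mm.
This exceeds the 0.6 mm gap, so the wall pushes back. The portion of expansion that must be recovered elastically is δ_free − gap = 2.118 − 0.6 = 1.518 mm.
That suppressed elongation corresponds to σ = E·Δ/L = 106×10³ × 1.518/750 = 214.5 MPa.
Force on the wall = σA = 214.5 × 2225 mm² = 477.3 kN.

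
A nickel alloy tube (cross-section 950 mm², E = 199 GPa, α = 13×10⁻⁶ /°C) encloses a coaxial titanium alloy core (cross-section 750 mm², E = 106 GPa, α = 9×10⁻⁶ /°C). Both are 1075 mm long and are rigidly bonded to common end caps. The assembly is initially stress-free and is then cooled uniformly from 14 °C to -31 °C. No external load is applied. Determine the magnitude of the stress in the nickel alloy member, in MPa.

Equilibrium of a rigid end plate with no external load gives equal and opposite internal forces ±P in the two members. Since α_{nickel alloy} > α_{titanium alloy}, cooling drives the nickel alloy into tension and the titanium alloy into compression.
Compatibility of the two members (thermal + elastic change equal): (α₁ − α₂)ΔT = P·[1/(A₁E₁) + 1/(A₂E₂)].
|α₁ − α₂|·ΔT = 4×10⁻⁶ × 45 = 0.00018.
1/(A₁E₁) + 1/(A₂E₂) = 1/(950×199×10³) + 1/(750×106×10³) = 1.787×10⁻⁸ N⁻¹.
So P = 0.00018 / 1.787×10⁻⁸ = 10.07 kN.
σ_{nickel alloy} = P/A₁ = 10070/950 = 10.6 MPa, tensile.

σ ≈ 10.6 MPa (tensile)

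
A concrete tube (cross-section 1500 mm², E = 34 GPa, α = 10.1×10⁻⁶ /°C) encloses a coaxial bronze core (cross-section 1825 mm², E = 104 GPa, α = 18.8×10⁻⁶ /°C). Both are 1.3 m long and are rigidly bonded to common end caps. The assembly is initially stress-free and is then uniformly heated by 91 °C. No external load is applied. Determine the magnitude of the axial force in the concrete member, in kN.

Both members must finish at the same length. With the larger α, the bronze tends to over-expand; the plates restrain it, putting the bronze in compression and the concrete in tension. With no external load the two internal forces are equal and opposite, magnitude P.
Setting the final lengths equal and cancelling L: (α₁ − α₂)ΔT = P/(A₁E₁) + P/(A₂E₂).
|α₁ − α₂|·ΔT = 8.7×10⁻⁶ × 91 = 0.0007917.
1/(A₁E₁) + 1/(A₂E₂) = 1/(1500×34×10³) + 1/(1825×104×10³) = 2.488×10⁻⁸ N⁻¹.
So P = 0.0007917 / 2.488×10⁻⁸ = 31.83 kN.

P ≈ 31.8 kN (tensile in the concrete)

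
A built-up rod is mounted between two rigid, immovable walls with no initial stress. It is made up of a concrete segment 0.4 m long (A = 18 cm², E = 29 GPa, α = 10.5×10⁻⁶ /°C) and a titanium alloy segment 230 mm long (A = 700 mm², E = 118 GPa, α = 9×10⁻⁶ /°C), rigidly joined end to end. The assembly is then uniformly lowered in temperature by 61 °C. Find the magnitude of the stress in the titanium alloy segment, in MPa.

Free thermal contraction of the whole bar: Σ αᵢΔT Lᵢ = 10.5×10⁻⁶×61×400 + 9×10⁻⁶×61×230 = 0.3825 mm.
Since the ends are fixed, an axial force P builds up, equal in every segment, with P · Σ Lᵢ/(AᵢEᵢ) = δ_free.
The series flexibility is Σ Lᵢ/(AᵢEᵢ) = 400/(1800×29×10³) + 230/(700×118×10³) = 1.045×10⁻⁵ mm/N.
So P = 0.3825 / 1.045×10⁻⁵ = 36.61 kN, tensile.
σ_{titanium alloy} = P / A = 36610 / 700 = 52.3 MPa.

σ ≈ 52.3 MPa (tensile)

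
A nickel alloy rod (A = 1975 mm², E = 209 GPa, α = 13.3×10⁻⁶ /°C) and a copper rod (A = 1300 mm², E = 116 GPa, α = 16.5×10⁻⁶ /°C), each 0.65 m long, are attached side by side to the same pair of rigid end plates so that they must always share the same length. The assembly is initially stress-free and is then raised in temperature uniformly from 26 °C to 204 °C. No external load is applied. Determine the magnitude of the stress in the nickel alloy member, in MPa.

σ ≈ 31.9 MPa (tensile)

The copper has the larger α, so on heating it would change length more than the nickel alloy if both were free. The rigid plates force a common final length, so the copper is put into compression and the nickel alloy into tension, with equal and opposite forces P (no external load).
Compatibility of the two members (thermal + elastic change equal): (α₁ − α₂)ΔT = P·[1/(A₁E₁) + 1/(A₂E₂)].
|α₁ − α₂|·ΔT = 3.2×10⁻⁶ × 178 = 0.0005696.
1/(A₁E₁) + 1/(A₂E₂) = 1/(1975×209×10³) + 1/(1300×116×10³) = 9.054×10⁻⁹ N⁻¹.
So P = 0.0005696 / 9.054×10⁻⁹ = 62.91 kN.
σ_{nickel alloy} = P/A₁ = 62910/1975 = 31.85 MPa, tensile.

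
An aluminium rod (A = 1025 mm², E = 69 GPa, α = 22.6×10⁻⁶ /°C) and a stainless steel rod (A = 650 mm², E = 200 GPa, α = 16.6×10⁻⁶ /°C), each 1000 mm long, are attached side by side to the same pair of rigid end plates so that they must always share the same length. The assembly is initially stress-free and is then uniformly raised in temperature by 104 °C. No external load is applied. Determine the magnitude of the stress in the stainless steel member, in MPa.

σ ≈ 44 MPa (tensile)

Equilibrium of a rigid end plate with no external load gives equal and opposite internal forces ±P in the two members. Since α_{aluminium} > α_{stainless steel}, heating drives the aluminium into compression and the stainless steel into tension.
Setting the final lengths equal and cancelling L: (α₁ − α₂)ΔT = P/(A₁E₁) + P/(A₂E₂).
|α₁ − α₂|·ΔT = 6×10⁻⁶ × 104 = 0.000624.
1/(A₁E₁) + 1/(A₂E₂) = 1/(1025×69×10³) + 1/(650×200×10³) = 2.183×10⁻⁸ N⁻¹.
P = 0.000624 / 2.183×10⁻⁸ = 28580 N = 28.58 kN.
σ_{stainless steel} = P/A₂ = 28580/650 = 43.97 MPa, tensile.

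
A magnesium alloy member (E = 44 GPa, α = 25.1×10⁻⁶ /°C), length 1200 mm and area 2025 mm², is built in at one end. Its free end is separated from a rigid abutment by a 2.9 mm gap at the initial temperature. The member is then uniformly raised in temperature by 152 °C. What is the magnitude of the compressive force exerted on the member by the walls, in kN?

Unrestrained expansion: δ_free = αΔT L = 25.1×10⁻⁶ × 152 × 1200 = 4.578 mm.
This exceeds the 2.9 mm gap, so the wall pushes back. The portion of expansion that must be recovered elastically is δ_free − gap = 4.578 − 2.9 = 1.678 mm.
That suppressed elongation corresponds to σ = E·Δ/L = 44×10³ × 1.678/1200 = 61.54 MPa.
P = σA = 61.54 × 2025 = 124.6 kN.

P ≈ 125 kN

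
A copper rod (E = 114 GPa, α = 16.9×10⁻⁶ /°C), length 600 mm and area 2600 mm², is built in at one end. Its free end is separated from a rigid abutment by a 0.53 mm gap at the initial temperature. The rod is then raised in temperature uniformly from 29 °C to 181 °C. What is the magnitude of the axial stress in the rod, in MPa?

Unrestrained expansion: δ_free = αΔT L = 16.9×10⁻⁶ × 152 × 600 = 1.541 mm.
The gap closes (δ_free > 0.53 mm) and the wall then resists a further 1.541 − 0.53 = 1.011 mm of expansion.
Compatibility: PL/(AE) = 1.011 mm, so σ = P/A = E × (1.011/600) = 192.1 MPa.

σ ≈ 192 MPa (compressive)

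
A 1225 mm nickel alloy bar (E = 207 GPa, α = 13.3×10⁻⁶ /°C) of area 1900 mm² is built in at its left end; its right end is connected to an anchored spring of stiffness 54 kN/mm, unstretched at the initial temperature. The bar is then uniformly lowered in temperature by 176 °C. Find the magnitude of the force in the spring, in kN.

P ≈ 133 kN

If the spring were absent the bar would shorten by αΔT L = 13.3×10⁻⁶ × 176 × 1225 = 2.867 mm.
With a force P in the spring, the elastic change of the bar is PL/(AE) and that of the spring is P/k; compatibility requires their sum to equal δ_free.
P [ L/(AE) + 1/k ] = δ_free → P [ 1225/(1900×207×10³) + 1/(54×10³) ] = 2.867.
P = 2.867 / 2.163×10⁻⁵ = 132600 N.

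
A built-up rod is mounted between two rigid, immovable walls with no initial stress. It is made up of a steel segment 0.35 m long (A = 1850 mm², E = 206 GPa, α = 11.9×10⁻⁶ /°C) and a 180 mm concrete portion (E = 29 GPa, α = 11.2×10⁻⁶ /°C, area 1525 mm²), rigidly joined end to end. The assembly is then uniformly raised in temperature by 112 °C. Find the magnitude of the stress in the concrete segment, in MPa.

With the walls removed the bar would change length by δ_free = Σ αᵢΔT Lᵢ = 11.9×10⁻⁶×112×350 + 11.2×10⁻⁶×112×180 = 0.6923 mm.
The walls prevent any net length change, so an axial force P (same in every segment) develops. Compatibility: P · Σ Lᵢ/(AᵢEᵢ) = δ_free.
The series flexibility is Σ Lᵢ/(AᵢEᵢ) = 350/(1850×206×10³) + 180/(1525×29×10³) = 4.988×10⁻⁶ mm/N.
P = 0.6923 / 4.988×10⁻⁶ = 138800 N = 138.8 kN, compressive.
σ_{concrete} = P / A = 138800 / 1525 = 91 MPa.

σ ≈ 91 MPa (compressive)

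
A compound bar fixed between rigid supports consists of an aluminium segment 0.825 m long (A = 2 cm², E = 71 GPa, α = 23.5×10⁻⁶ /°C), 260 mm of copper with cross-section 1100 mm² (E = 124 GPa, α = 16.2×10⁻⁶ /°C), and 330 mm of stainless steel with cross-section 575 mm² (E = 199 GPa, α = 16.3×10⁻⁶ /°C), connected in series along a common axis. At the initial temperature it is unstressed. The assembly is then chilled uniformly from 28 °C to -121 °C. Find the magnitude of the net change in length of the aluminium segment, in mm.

|ΔL| ≈ 1.1 mm

Free thermal contraction of the whole bar: Σ αᵢΔT Lᵢ = 23.5×10⁻⁶×149×825 + 16.2×10⁻⁶×149×260 + 16.3×10⁻⁶×149×330 = 4.318 mm.
The walls prevent any net length change, so an axial force P (same in every segment) develops. Compatibility: P · Σ Lᵢ/(AᵢEᵢ) = δ_free.
The series flexibility is Σ Lᵢ/(AᵢEᵢ) = 825/(200×71×10³) + 260/(1100×124×10³) + 330/(575×199×10³) = 6.289×10⁻⁵ mm/N.
Hence P = δ_free / Σ(L/AE) = 4.318/6.289×10⁻⁵ = 68.66 kN (tensile).
For the aluminium segment, free thermal change = 23.5×10⁻⁶×149×825 = 2.889 mm and elastic change from P = 68660×825/(200×71×10³) = 3.989 mm; these oppose, so the net change is 1.1 mm (segment lengthens).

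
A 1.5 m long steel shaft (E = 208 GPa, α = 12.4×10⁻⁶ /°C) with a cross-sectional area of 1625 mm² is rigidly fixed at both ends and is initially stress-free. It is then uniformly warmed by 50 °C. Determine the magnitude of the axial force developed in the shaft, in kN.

P ≈ 210 kN (compressive)

The ends cannot move, so σ = EαΔT = 208×10³ × 12.4×10⁻⁶ × 50 = 129 MPa.
Axial force P = σA = 129 × 1625 = 209600 N = 209.6 kN, compressive.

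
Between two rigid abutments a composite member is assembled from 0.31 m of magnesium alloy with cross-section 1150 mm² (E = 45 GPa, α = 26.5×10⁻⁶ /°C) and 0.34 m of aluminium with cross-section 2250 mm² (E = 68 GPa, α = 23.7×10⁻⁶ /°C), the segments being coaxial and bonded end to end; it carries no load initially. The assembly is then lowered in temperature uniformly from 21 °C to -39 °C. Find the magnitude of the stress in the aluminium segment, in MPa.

If the supports were absent, the total length change would be Σ αᵢΔT Lᵢ = 26.5×10⁻⁶×60×310 + 23.7×10⁻⁶×60×340 = 0.9764 mm.
Since the ends are fixed, an axial force P builds up, equal in every segment, with P · Σ Lᵢ/(AᵢEᵢ) = δ_free.
The series flexibility is Σ Lᵢ/(AᵢEᵢ) = 310/(1150×45×10³) + 340/(2250×68×10³) = 8.213×10⁻⁶ mm/N.
So P = 0.9764 / 8.213×10⁻⁶ = 118.9 kN, tensile.
σ_{aluminium} = P / A = 118900 / 2250 = 52.84 MPa.

σ ≈ 52.8 MPa (tensile)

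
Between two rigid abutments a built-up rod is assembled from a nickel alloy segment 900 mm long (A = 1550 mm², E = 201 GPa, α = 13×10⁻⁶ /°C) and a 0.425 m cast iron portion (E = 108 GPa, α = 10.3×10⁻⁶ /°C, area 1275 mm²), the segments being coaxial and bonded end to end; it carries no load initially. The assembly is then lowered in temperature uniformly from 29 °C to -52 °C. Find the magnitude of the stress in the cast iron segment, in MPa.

σ ≈ 171 MPa (tensile)

With the walls removed the bar would change length by δ_free = Σ αᵢΔT Lᵢ = 13×10⁻⁶×81×900 + 10.3×10⁻⁶×81×425 = 1.302 mm.
Since the ends are fixed, an axial force P builds up, equal in every segment, with P · Σ Lᵢ/(AᵢEᵢ) = δ_free.
The series flexibility is Σ Lᵢ/(AᵢEᵢ) = 900/(1550×201×10³) + 425/(1275×108×10³) = 5.975×10⁻⁶ mm/N.
Hence P = δ_free / Σ(L/AE) = 1.302/5.975×10⁻⁶ = 217.9 kN (tensile).
σ_{cast iron} = P / A = 217900 / 1275 = 170.9 MPa.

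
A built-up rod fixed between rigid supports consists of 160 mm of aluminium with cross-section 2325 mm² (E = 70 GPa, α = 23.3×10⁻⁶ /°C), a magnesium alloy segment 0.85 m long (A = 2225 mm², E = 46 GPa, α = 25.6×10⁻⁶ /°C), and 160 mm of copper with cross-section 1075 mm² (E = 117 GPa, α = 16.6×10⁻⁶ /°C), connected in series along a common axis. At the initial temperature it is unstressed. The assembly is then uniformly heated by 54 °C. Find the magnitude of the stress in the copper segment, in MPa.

With the walls removed the bar would change length by δ_free = Σ αᵢΔT Lᵢ = 23.3×10⁻⁶×54×160 + 25.6×10⁻⁶×54×850 + 16.6×10⁻⁶×54×160 = 1.52 mm.
The walls prevent any net length change, so an axial force P (same in every segment) develops. Compatibility: P · Σ Lᵢ/(AᵢEᵢ) = δ_free.
Σ Lᵢ/(AᵢEᵢ) = 160/(2325×70×10³) + 850/(2225×46×10³) + 160/(1075×117×10³) = 1.056×10⁻⁵ mm/N.
Hence P = δ_free / Σ(L/AE) = 1.52/1.056×10⁻⁵ = 143.9 kN (compressive).
σ_{copper} = P / A = 143900 / 1075 = 133.9 MPa.

σ ≈ 134 MPa (compressive)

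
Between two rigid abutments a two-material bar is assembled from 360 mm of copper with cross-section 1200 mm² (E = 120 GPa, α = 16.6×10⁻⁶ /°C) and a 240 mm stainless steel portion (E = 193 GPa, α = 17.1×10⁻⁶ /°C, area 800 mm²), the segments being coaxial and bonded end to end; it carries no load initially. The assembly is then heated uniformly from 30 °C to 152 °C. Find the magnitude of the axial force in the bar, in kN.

P ≈ 303 kN (compressive)

With the walls removed the bar would change length by δ_free = Σ αᵢΔT Lᵢ = 16.6×10⁻⁶×122×360 + 17.1×10⁻⁶×122×240 = 1.23 mm.
Since the ends are fixed, an axial force P builds up, equal in every segment, with P · Σ Lᵢ/(AᵢEᵢ) = δ_free.
Σ Lᵢ/(AᵢEᵢ) = 360/(1200×120×10³) + 240/(800×193×10³) = 4.054×10⁻⁶ mm/N.
Hence P = δ_free / Σ(L/AE) = 1.23/4.054×10⁻⁶ = 303.3 kN (compressive).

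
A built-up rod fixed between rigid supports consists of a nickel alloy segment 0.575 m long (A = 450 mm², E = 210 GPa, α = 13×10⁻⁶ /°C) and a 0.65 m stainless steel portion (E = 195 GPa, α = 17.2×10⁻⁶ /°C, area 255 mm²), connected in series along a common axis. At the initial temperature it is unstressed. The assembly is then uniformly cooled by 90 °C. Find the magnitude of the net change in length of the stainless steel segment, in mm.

If the supports were absent, the total length change would be Σ αᵢΔT Lᵢ = 13×10⁻⁶×90×575 + 17.2×10⁻⁶×90×650 = 1.679 mm.
The walls prevent any net length change, so an axial force P (same in every segment) develops. Compatibility: P · Σ Lᵢ/(AᵢEᵢ) = δ_free.
Σ Lᵢ/(AᵢEᵢ) = 575/(450×210×10³) + 650/(255×195×10³) = 1.916×10⁻⁵ mm/N.
Hence P = δ_free / Σ(L/AE) = 1.679/1.916×10⁻⁵ = 87.64 kN (tensile).
For the stainless steel segment, free thermal change = 17.2×10⁻⁶×90×650 = 1.006 mm and elastic change from P = 87640×650/(255×195×10³) = 1.146 mm; these oppose, so the net change is 0.139 mm (segment lengthens).

|ΔL| ≈ 0.139 mm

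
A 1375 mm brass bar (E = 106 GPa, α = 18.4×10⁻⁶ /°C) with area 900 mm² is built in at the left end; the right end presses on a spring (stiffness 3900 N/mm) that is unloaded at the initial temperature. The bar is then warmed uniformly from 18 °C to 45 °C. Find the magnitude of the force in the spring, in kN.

The unrestrained thermal change is αΔT L = 18.4×10⁻⁶ × 27 × 1375 = 0.6831 mm.
Let P be the compressive force at the spring. The bar shortens elastically by PL/(AE) and the spring compresses by P/k; together these equal δ_free.
P [ L/(AE) + 1/k ] = δ_free → P [ 1375/(900×106×10³) + 1/(3900) ] = 0.6831.
P = 0.6831 / 0.0002708 = 2522 N.

P ≈ 2.52 kN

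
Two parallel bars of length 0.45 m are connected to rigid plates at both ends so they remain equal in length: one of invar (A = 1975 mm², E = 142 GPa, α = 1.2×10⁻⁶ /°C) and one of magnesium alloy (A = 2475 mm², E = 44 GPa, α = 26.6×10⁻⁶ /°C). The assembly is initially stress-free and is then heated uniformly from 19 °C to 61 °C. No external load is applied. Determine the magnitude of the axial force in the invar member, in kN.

Equilibrium of a rigid end plate with no external load gives equal and opposite internal forces ±P in the two members. Since α_{magnesium alloy} > α_{invar}, heating drives the magnesium alloy into compression and the invar into tension.
Setting the final lengths equal and cancelling L: (α₁ − α₂)ΔT = P/(A₁E₁) + P/(A₂E₂).
|α₁ − α₂|·ΔT = 25.4×10⁻⁶ × 42 = 0.001067.
1/(A₁E₁) + 1/(A₂E₂) = 1/(1975×142×10³) + 1/(2475×44×10³) = 1.275×10⁻⁸ N⁻¹.
P = 0.001067 / 1.275×10⁻⁸ = 83680 N = 83.68 kN.

P ≈ 83.7 kN (tensile in the invar)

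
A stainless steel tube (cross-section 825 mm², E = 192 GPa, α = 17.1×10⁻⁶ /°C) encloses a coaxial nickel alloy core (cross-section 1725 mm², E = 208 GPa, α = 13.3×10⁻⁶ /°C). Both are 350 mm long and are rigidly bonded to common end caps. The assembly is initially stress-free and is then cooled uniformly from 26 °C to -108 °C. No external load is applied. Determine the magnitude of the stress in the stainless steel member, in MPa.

σ ≈ 67.8 MPa (tensile)

Both members must finish at the same length. With the larger α, the stainless steel tends to over-contract; the plates restrain it, putting the stainless steel in tension and the nickel alloy in compression. With no external load the two internal forces are equal and opposite, magnitude P.
Setting the final lengths equal and cancelling L: (α₁ − α₂)ΔT = P/(A₁E₁) + P/(A₂E₂).
|α₁ − α₂|·ΔT = 3.8×10⁻⁶ × 134 = 0.0005092.
1/(A₁E₁) + 1/(A₂E₂) = 1/(825×192×10³) + 1/(1725×208×10³) = 9.1×10⁻⁹ N⁻¹.
P = 0.0005092 / 9.1×10⁻⁹ = 55950 N = 55.95 kN.
σ_{stainless steel} = P/A₁ = 55950/825 = 67.82 MPa, tensile.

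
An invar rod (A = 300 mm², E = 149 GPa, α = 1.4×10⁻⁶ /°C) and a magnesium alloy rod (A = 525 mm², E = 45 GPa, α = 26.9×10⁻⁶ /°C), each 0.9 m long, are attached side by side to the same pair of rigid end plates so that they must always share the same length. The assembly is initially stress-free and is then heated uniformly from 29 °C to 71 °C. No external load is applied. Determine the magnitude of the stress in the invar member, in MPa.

σ ≈ 55.2 MPa (tensile)

The magnesium alloy has the larger α, so on heating it would change length more than the invar if both were free. The rigid plates force a common final length, so the magnesium alloy is put into compression and the invar into tension, with equal and opposite forces P (no external load).
Setting the final lengths equal and cancelling L: (α₁ − α₂)ΔT = P/(A₁E₁) + P/(A₂E₂).
|α₁ − α₂|·ΔT = 25.5×10⁻⁶ × 42 = 0.001071.
1/(A₁E₁) + 1/(A₂E₂) = 1/(300×149×10³) + 1/(525×45×10³) = 6.47×10⁻⁸ N⁻¹.
P = 0.001071 / 6.47×10⁻⁸ = 16550 N = 16.55 kN.
σ_{invar} = P/A₁ = 16550/300 = 55.18 MPa, tensile.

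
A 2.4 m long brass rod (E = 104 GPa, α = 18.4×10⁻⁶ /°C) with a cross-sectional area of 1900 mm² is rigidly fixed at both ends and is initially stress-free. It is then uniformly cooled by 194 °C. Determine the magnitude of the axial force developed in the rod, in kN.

P ≈ 705 kN (tensile)

With zero net strain, σ = E·αΔT = 104 GPa × 18.4×10⁻⁶ × 194 = 371.2 MPa.
Axial force P = σA = 371.2 × 1900 = 705400 N = 705.4 kN, tensile.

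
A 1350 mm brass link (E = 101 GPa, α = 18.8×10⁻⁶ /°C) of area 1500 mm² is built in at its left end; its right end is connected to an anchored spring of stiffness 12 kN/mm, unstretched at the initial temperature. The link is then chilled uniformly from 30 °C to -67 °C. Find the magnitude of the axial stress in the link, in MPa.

σ ≈ 17.8 MPa (tensile)

The unrestrained thermal change is αΔT L = 18.8×10⁻⁶ × 97 × 1350 = 2.462 mm.
With a force P in the spring, the elastic change of the link is PL/(AE) and that of the spring is P/k; compatibility requires their sum to equal δ_free.
So P = δ_free / [L/(AE) + 1/k] = 2.462 / [ 1350/(1500×101×10³) + 1/(12×10³) ].
P = 2.462 / 9.224×10⁻⁵ = 26690 N.
σ = P/A = 26690/1500 = 17.79 MPa.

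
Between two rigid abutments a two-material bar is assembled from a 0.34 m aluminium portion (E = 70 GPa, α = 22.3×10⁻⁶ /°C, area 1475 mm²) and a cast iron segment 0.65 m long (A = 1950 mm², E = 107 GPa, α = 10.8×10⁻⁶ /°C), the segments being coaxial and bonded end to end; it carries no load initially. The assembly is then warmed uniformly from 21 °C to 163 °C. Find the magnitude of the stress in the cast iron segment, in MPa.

If the supports were absent, the total length change would be Σ αᵢΔT Lᵢ = 22.3×10⁻⁶×142×340 + 10.8×10⁻⁶×142×650 = 2.073 mm.
The walls prevent any net length change, so an axial force P (same in every segment) develops. Compatibility: P · Σ Lᵢ/(AᵢEᵢ) = δ_free.
Σ Lᵢ/(AᵢEᵢ) = 340/(1475×70×10³) + 650/(1950×107×10³) = 6.408×10⁻⁶ mm/N.
P = 2.073 / 6.408×10⁻⁶ = 323600 N = 323.6 kN, compressive.
σ_{cast iron} = P / A = 323600 / 1950 = 165.9 MPa.

σ ≈ 166 MPa (compressive)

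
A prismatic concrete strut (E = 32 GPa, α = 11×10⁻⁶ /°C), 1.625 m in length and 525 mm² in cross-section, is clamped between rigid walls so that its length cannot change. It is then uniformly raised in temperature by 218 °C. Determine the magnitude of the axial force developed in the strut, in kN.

P ≈ 40.3 kN (compressive)

Full restraint means ε = 0, so the stress is σ = EαΔT = 32×10³ × 11×10⁻⁶ × 218 = 76.74 MPa.
Then P = σA = 76.74 × 525 mm² = 40.29 kN, compressive.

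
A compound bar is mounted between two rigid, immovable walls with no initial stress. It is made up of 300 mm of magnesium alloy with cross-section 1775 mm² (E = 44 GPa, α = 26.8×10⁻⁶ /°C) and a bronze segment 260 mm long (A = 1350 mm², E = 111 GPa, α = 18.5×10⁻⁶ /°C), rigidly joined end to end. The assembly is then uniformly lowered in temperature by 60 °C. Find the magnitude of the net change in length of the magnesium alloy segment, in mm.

|ΔL| ≈ 0.0487 mm

If the supports were absent, the total length change would be Σ αᵢΔT Lᵢ = 26.8×10⁻⁶×60×300 + 18.5×10⁻⁶×60×260 = 0.771 mm.
The walls prevent any net length change, so an axial force P (same in every segment) develops. Compatibility: P · Σ Lᵢ/(AᵢEᵢ) = δ_free.
The series flexibility is Σ Lᵢ/(AᵢEᵢ) = 300/(1775×44×10³) + 260/(1350×111×10³) = 5.576×10⁻⁶ mm/N.
Hence P = δ_free / Σ(L/AE) = 0.771/5.576×10⁻⁶ = 138.3 kN (tensile).
For the magnesium alloy segment, free thermal change = 26.8×10⁻⁶×60×300 = 0.4824 mm and elastic change from P = 138300×300/(1775×44×10³) = 0.5311 mm; these oppose, so the net change is 0.0487 mm (segment lengthens).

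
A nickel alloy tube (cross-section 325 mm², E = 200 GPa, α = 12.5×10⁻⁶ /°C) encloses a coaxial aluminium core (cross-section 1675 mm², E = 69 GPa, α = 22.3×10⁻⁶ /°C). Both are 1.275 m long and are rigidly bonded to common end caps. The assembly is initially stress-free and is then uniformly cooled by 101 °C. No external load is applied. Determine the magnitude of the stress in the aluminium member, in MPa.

Equilibrium of a rigid end plate with no external load gives equal and opposite internal forces ±P in the two members. Since α_{aluminium} > α_{nickel alloy}, cooling drives the aluminium into tension and the nickel alloy into compression.
Equating the net (thermal + elastic) strains gives |α₁ − α₂|·ΔT = P·[1/(A₁E₁) + 1/(A₂E₂)].
|α₁ − α₂|·ΔT = 9.8×10⁻⁶ × 101 = 0.0009898.
1/(A₁E₁) + 1/(A₂E₂) = 1/(325×200×10³) + 1/(1675×69×10³) = 2.404×10⁻⁸ N⁻¹.
So P = 0.0009898 / 2.404×10⁻⁸ = 41.18 kN.
σ_{aluminium} = P/A₂ = 41180/1675 = 24.58 MPa, tensile.

σ ≈ 24.6 MPa (tensile)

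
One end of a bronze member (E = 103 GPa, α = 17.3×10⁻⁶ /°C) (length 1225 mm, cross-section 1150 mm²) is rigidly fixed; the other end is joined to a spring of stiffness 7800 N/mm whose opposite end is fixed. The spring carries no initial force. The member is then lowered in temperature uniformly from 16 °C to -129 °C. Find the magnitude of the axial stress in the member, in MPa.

Free thermal contraction: δ_free = αΔT L = 17.3×10⁻⁶ × 145 × 1225 = 3.073 mm.
With a force P in the spring, the elastic change of the member is PL/(AE) and that of the spring is P/k; compatibility requires their sum to equal δ_free.
P [ L/(AE) + 1/k ] = δ_free → P [ 1225/(1150×103×10³) + 1/(7800) ] = 3.073.
P = 3.073 / 0.0001385 = 22180 N.
σ = P/A = 22180/1150 = 19.29 MPa.

σ ≈ 19.3 MPa (tensile)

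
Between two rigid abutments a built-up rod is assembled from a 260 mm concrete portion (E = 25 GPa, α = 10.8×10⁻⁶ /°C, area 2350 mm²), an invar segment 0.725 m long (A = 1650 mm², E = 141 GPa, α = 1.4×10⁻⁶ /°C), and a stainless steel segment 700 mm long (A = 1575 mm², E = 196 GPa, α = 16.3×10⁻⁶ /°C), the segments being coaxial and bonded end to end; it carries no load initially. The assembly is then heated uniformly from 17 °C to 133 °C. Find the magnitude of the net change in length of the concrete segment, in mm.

|ΔL| ≈ 0.471 mm

With the walls removed the bar would change length by δ_free = Σ αᵢΔT Lᵢ = 10.8×10⁻⁶×116×260 + 1.4×10⁻⁶×116×725 + 16.3×10⁻⁶×116×700 = 1.767 mm.
The walls prevent any net length change, so an axial force P (same in every segment) develops. Compatibility: P · Σ Lᵢ/(AᵢEᵢ) = δ_free.
Σ Lᵢ/(AᵢEᵢ) = 260/(2350×25×10³) + 725/(1650×141×10³) + 700/(1575×196×10³) = 9.809×10⁻⁶ mm/N.
P = 1.767 / 9.809×10⁻⁶ = 180100 N = 180.1 kN, compressive.
For the concrete segment, free thermal change = 10.8×10⁻⁶×116×260 = 0.3257 mm and elastic change from P = 180100×260/(2350×25×10³) = 0.7972 mm; these oppose, so the net change is 0.471 mm (segment shortens).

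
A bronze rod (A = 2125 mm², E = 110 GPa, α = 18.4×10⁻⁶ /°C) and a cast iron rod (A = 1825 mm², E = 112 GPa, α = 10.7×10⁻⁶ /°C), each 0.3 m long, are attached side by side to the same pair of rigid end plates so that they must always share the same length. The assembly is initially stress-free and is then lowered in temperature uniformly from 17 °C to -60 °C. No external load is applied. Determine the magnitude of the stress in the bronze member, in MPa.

σ ≈ 30.4 MPa (tensile)

Both members must finish at the same length. With the larger α, the bronze tends to over-contract; the plates restrain it, putting the bronze in tension and the cast iron in compression. With no external load the two internal forces are equal and opposite, magnitude P.
Setting the final lengths equal and cancelling L: (α₁ − α₂)ΔT = P/(A₁E₁) + P/(A₂E₂).
|α₁ − α₂|·ΔT = 7.7×10⁻⁶ × 77 = 0.0005929.
1/(A₁E₁) + 1/(A₂E₂) = 1/(2125×110×10³) + 1/(1825×112×10³) = 9.17×10⁻⁹ N⁻¹.
P = 0.0005929 / 9.17×10⁻⁹ = 64650 N = 64.65 kN.
σ_{bronze} = P/A₁ = 64650/2125 = 30.43 MPa, tensile.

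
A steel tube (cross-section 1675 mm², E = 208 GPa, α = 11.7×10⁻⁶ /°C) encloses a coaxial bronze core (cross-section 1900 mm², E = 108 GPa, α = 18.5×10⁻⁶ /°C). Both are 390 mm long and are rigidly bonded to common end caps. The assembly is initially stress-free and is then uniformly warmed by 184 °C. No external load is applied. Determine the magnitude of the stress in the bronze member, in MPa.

Equilibrium of a rigid end plate with no external load gives equal and opposite internal forces ±P in the two members. Since α_{bronze} > α_{steel}, heating drives the bronze into compression and the steel into tension.
Setting the final lengths equal and cancelling L: (α₁ − α₂)ΔT = P/(A₁E₁) + P/(A₂E₂).
|α₁ − α₂|·ΔT = 6.8×10⁻⁶ × 184 = 0.001251.
1/(A₁E₁) + 1/(A₂E₂) = 1/(1675×208×10³) + 1/(1900×108×10³) = 7.744×10⁻⁹ N⁻¹.
So P = 0.001251 / 7.744×10⁻⁹ = 161.6 kN.
σ_{bronze} = P/A₂ = 161600/1900 = 85.04 MPa, compressive.

σ ≈ 85 MPa (compressive)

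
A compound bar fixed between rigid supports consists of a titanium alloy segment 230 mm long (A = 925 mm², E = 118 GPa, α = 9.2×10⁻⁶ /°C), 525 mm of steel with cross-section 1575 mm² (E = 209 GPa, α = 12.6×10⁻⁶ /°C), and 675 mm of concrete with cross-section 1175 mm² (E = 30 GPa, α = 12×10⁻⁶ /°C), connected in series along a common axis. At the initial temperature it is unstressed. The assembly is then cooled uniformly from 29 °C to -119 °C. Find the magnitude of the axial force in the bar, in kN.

Free thermal contraction of the whole bar: Σ αᵢΔT Lᵢ = 9.2×10⁻⁶×148×230 + 12.6×10⁻⁶×148×525 + 12×10⁻⁶×148×675 = 2.491 mm.
The rigid supports impose zero overall length change; the single axial force P common to all segments must satisfy P Σ Lᵢ/(AᵢEᵢ) = δ_free.
Σ Lᵢ/(AᵢEᵢ) = 230/(925×118×10³) + 525/(1575×209×10³) + 675/(1175×30×10³) = 2.285×10⁻⁵ mm/N.
Hence P = δ_free / Σ(L/AE) = 2.491/2.285×10⁻⁵ = 109 kN (tensile).

P ≈ 109 kN (tensile)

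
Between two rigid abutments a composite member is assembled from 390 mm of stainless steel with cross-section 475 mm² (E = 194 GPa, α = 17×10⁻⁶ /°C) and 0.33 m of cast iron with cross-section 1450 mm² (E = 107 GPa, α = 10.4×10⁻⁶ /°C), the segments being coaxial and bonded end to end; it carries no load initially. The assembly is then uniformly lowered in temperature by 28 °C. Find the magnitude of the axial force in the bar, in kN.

P ≈ 44.3 kN (tensile)

If the supports were absent, the total length change would be Σ αᵢΔT Lᵢ = 17×10⁻⁶×28×390 + 10.4×10⁻⁶×28×330 = 0.2817 mm.
The rigid supports impose zero overall length change; the single axial force P common to all segments must satisfy P Σ Lᵢ/(AᵢEᵢ) = δ_free.
The series flexibility is Σ Lᵢ/(AᵢEᵢ) = 390/(475×194×10³) + 330/(1450×107×10³) = 6.359×10⁻⁶ mm/N.
Hence P = δ_free / Σ(L/AE) = 0.2817/6.359×10⁻⁶ = 44.3 kN (tensile).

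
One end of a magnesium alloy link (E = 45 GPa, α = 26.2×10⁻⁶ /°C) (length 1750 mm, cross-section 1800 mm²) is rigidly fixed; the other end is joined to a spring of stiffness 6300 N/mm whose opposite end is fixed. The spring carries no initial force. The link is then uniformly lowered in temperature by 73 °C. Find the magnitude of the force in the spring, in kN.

P ≈ 18.6 kN

If the spring were absent the link would shorten by αΔT L = 26.2×10⁻⁶ × 73 × 1750 = 3.347 mm.
With a force P in the spring, the elastic change of the link is PL/(AE) and that of the spring is P/k; compatibility requires their sum to equal δ_free.
So P = δ_free / [L/(AE) + 1/k] = 3.347 / [ 1750/(1800×45×10³) + 1/(6300) ].
P = 3.347 / 0.0001803 = 18560 N.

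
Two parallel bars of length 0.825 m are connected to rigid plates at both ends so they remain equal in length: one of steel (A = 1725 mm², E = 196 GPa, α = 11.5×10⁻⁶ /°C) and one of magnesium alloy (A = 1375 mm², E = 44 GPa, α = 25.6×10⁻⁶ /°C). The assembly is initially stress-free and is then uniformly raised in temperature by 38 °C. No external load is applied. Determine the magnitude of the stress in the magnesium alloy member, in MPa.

σ ≈ 20 MPa (compressive)

Equilibrium of a rigid end plate with no external load gives equal and opposite internal forces ±P in the two members. Since α_{magnesium alloy} > α_{steel}, heating drives the magnesium alloy into compression and the steel into tension.
Setting the final lengths equal and cancelling L: (α₁ − α₂)ΔT = P/(A₁E₁) + P/(A₂E₂).
|α₁ − α₂|·ΔT = 14.1×10⁻⁶ × 38 = 0.0005358.
1/(A₁E₁) + 1/(A₂E₂) = 1/(1725×196×10³) + 1/(1375×44×10³) = 1.949×10⁻⁸ N⁻¹.
P = 0.0005358 / 1.949×10⁻⁸ = 27500 N = 27.5 kN.
σ_{magnesium alloy} = P/A₂ = 27500/1375 = 20 MPa, compressive.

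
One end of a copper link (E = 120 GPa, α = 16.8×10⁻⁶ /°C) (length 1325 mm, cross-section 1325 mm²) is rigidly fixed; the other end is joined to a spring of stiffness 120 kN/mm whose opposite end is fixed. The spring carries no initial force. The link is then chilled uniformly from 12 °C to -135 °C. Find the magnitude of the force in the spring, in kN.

P ≈ 196 kN

If the spring were absent the link would shorten by αΔT L = 16.8×10⁻⁶ × 147 × 1325 = 3.272 mm.
With a force P in the spring, the elastic change of the link is PL/(AE) and that of the spring is P/k; compatibility requires their sum to equal δ_free.
P [ L/(AE) + 1/k ] = δ_free → P [ 1325/(1325×120×10³) + 1/(120×10³) ] = 3.272.
P = 3.272 / 1.667×10⁻⁵ = 196300 N.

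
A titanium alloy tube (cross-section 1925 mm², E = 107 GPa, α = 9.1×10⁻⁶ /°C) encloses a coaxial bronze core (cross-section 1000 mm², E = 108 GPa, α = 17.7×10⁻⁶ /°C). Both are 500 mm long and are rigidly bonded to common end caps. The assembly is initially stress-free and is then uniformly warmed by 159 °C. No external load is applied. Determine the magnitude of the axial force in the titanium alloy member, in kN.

P ≈ 96.9 kN (tensile in the titanium alloy)

The bronze has the larger α, so on heating it would change length more than the titanium alloy if both were free. The rigid plates force a common final length, so the bronze is put into compression and the titanium alloy into tension, with equal and opposite forces P (no external load).
Setting the final lengths equal and cancelling L: (α₁ − α₂)ΔT = P/(A₁E₁) + P/(A₂E₂).
|α₁ − α₂|·ΔT = 8.6×10⁻⁶ × 159 = 0.001367.
1/(A₁E₁) + 1/(A₂E₂) = 1/(1925×107×10³) + 1/(1000×108×10³) = 1.411×10⁻⁸ N⁻¹.
P = 0.001367 / 1.411×10⁻⁸ = 96880 N = 96.88 kN.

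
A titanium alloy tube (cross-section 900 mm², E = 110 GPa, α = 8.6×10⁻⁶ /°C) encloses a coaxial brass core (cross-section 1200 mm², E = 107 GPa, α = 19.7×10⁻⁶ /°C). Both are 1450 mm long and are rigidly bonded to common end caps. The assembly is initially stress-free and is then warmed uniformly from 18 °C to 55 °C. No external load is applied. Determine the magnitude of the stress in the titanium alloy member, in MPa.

σ ≈ 25.5 MPa (tensile)

Equilibrium of a rigid end plate with no external load gives equal and opposite internal forces ±P in the two members. Since α_{brass} > α_{titanium alloy}, heating drives the brass into compression and the titanium alloy into tension.
Setting the final lengths equal and cancelling L: (α₁ − α₂)ΔT = P/(A₁E₁) + P/(A₂E₂).
|α₁ − α₂|·ΔT = 11.1×10⁻⁶ × 37 = 0.0004107.
1/(A₁E₁) + 1/(A₂E₂) = 1/(900×110×10³) + 1/(1200×107×10³) = 1.789×10⁻⁸ N⁻¹.
P = 0.0004107 / 1.789×10⁻⁸ = 22960 N = 22.96 kN.
σ_{titanium alloy} = P/A₁ = 22960/900 = 25.51 MPa, tensile.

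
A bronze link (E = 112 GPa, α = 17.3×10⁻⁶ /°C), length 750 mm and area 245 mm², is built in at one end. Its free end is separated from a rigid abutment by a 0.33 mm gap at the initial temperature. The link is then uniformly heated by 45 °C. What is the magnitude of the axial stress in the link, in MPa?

σ ≈ 37.9 MPa (compressive)

If the wall were absent the link would grow by αΔT L = 17.3×10⁻⁶ × 45 × 750 = 0.5839 mm.
After closing the 0.33 mm clearance, 0.5839 − 0.33 = 0.2539 mm of expansion remains to be suppressed by the wall.
Compatibility: PL/(AE) = 0.2539 mm, so σ = P/A = E × (0.2539/750) = 37.91 MPa.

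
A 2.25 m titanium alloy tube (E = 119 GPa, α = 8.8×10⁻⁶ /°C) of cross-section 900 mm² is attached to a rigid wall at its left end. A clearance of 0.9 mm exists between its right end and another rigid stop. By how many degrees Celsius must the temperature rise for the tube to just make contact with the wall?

Contact occurs when the free expansion equals the gap: αΔT L = 0.9 mm.
ΔT = 0.9 / (8.8×10⁻⁶ × 2250) = 45.45 °C.

ΔT ≈ 45.5 °C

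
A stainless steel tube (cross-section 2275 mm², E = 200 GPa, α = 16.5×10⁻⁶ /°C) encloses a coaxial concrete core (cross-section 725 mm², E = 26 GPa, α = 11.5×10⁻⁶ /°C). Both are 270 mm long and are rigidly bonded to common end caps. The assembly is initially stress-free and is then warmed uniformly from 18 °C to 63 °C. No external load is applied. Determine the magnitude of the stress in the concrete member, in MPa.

σ ≈ 5.62 MPa (tensile)

Both members must finish at the same length. With the larger α, the stainless steel tends to over-expand; the plates restrain it, putting the stainless steel in compression and the concrete in tension. With no external load the two internal forces are equal and opposite, magnitude P.
Equating the net (thermal + elastic) strains gives |α₁ − α₂|·ΔT = P·[1/(A₁E₁) + 1/(A₂E₂)].
|α₁ − α₂|·ΔT = 5×10⁻⁶ × 45 = 0.000225.
1/(A₁E₁) + 1/(A₂E₂) = 1/(2275×200×10³) + 1/(725×26×10³) = 5.525×10⁻⁸ N⁻¹.
So P = 0.000225 / 5.525×10⁻⁸ = 4.073 kN.
σ_{concrete} = P/A₂ = 4073/725 = 5.617 MPa, tensile.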